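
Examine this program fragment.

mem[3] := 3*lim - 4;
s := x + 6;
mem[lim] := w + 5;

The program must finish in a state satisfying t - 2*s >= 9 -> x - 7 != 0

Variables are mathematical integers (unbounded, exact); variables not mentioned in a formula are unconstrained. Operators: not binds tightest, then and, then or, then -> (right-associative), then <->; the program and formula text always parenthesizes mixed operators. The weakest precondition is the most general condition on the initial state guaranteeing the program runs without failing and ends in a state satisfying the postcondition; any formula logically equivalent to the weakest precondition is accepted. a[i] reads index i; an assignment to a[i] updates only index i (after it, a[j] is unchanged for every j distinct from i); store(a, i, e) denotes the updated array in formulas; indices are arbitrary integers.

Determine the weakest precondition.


Working backward. After the program, the postcondition t - 2*s >= 9 -> x - 7 != 0 must hold; in canonical form it is t >= 2*s + 9 -> x != 7.
Before mem[lim] := w + 5: t >= 2*s + 9 -> x != 7
Before s := x + 6: t >= 2*x + 21 -> x != 7
Before mem[3] := 3*lim - 4: t >= 2*x + 21 -> x != 7
Answer: WP = t >= 2*x + 21 -> x != 7


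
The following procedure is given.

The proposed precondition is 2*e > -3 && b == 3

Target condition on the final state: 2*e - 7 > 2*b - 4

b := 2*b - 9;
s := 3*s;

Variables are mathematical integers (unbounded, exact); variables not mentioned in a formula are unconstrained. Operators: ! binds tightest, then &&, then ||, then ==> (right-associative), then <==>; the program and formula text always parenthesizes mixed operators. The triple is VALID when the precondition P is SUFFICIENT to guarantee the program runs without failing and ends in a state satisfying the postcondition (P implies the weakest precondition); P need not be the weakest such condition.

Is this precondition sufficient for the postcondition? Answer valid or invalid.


Working backward. After the program, the postcondition 2*e - 7 > 2*b - 4 must hold; in canonical form it is 2*e > 2*b + 3.
Before s := 3*s: 2*e > 2*b + 3
Before b := 2*b - 9: 2*e > 4*b - 15
The weakest precondition is 2*e > 4*b - 15.
Check whether 2*e > -3 && b == 3 implies it.
Every state satisfying the precondition satisfies the weakest precondition: the implication holds.
Answer: valid


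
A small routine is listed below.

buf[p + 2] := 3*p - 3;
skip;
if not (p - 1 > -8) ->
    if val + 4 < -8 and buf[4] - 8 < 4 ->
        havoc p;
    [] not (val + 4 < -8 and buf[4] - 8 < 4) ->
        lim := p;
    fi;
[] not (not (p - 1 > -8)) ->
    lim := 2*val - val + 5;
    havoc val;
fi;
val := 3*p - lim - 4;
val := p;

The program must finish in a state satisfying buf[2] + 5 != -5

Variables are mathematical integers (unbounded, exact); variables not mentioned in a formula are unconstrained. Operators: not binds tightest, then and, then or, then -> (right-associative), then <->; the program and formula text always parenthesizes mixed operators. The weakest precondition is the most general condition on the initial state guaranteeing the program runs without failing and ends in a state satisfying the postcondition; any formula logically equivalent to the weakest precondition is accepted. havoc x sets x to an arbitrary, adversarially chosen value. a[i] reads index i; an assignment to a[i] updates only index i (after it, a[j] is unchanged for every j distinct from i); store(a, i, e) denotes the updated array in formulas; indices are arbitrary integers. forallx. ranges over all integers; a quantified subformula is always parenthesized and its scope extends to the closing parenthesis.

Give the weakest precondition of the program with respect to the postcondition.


Working backward. After the program, the postcondition buf[2] + 5 != -5 must hold; in canonical form it is buf[2] != -10.
Before val := p: buf[2] != -10
Before val := 3*p - lim - 4: buf[2] != -10
Then branch requires ((val < -12 and buf[4] < 12) -> buf[2] != -10) and ((not (val < -12 and buf[4] < 12)) -> buf[2] != -10); else branch requires buf[2] != -10.
Before the if: ((not (p > -7)) -> (((val < -12 and buf[4] < 12) -> buf[2] != -10) and ((not (val < -12 and buf[4] < 12)) -> buf[2] != -10))) and (p > -7 -> buf[2] != -10)
Before skip: ((not (p > -7)) -> (((val < -12 and buf[4] < 12) -> buf[2] != -10) and ((not (val < -12 and buf[4] < 12)) -> buf[2] != -10))) and (p > -7 -> buf[2] != -10)
Before buf[p + 2] := 3*p - 3: ((not (p > -7)) -> (((val < -12 and store(buf, p + 2, 3*p - 3)[4] < 12) -> store(buf, p + 2, 3*p - 3)[2] != -10) and ((not (val < -12 and store(buf, p + 2, 3*p - 3)[4] < 12)) -> store(buf, p + 2, 3*p - 3)[2] != -10))) and (p > -7 -> store(buf, p + 2, 3*p - 3)[2] != -10)
Answer: WP = ((not (p > -7)) -> (((val < -12 and store(buf, p + 2, 3*p - 3)[4] < 12) -> store(buf, p + 2, 3*p - 3)[2] != -10) and ((not (val < -12 and store(buf, p + 2, 3*p - 3)[4] < 12)) -> store(buf, p + 2, 3*p - 3)[2] != -10))) and (p > -7 -> store(buf, p + 2, 3*p - 3)[2] != -10)


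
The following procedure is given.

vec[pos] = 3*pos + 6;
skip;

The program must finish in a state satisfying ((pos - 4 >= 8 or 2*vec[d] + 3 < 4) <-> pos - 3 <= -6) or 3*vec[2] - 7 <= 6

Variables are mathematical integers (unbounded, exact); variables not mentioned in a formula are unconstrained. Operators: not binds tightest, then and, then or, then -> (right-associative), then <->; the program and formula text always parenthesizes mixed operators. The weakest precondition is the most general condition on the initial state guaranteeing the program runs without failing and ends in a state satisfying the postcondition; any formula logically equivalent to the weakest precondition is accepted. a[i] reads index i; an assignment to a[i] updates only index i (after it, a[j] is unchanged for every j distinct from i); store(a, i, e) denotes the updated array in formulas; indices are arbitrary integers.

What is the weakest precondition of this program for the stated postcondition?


Working backward. After the program, the postcondition ((pos - 4 >= 8 or 2*vec[d] + 3 < 4) <-> pos - 3 <= -6) or 3*vec[2] - 7 <= 6 must hold; in canonical form it is ((pos >= 12 or 2*vec[d] < 1) <-> pos <= -3) or 3*vec[2] <= 13.
Before skip: ((pos >= 12 or 2*vec[d] < 1) <-> pos <= -3) or 3*vec[2] <= 13
Before vec[pos] := 3*pos + 6: ((pos >= 12 or 2*store(vec, pos, 3*pos + 6)[d] < 1) <-> pos <= -3) or 3*store(vec, pos, 3*pos + 6)[2] <= 13
Answer: WP = ((pos >= 12 or 2*store(vec, pos, 3*pos + 6)[d] < 1) <-> pos <= -3) or 3*store(vec, pos, 3*pos + 6)[2] <= 13


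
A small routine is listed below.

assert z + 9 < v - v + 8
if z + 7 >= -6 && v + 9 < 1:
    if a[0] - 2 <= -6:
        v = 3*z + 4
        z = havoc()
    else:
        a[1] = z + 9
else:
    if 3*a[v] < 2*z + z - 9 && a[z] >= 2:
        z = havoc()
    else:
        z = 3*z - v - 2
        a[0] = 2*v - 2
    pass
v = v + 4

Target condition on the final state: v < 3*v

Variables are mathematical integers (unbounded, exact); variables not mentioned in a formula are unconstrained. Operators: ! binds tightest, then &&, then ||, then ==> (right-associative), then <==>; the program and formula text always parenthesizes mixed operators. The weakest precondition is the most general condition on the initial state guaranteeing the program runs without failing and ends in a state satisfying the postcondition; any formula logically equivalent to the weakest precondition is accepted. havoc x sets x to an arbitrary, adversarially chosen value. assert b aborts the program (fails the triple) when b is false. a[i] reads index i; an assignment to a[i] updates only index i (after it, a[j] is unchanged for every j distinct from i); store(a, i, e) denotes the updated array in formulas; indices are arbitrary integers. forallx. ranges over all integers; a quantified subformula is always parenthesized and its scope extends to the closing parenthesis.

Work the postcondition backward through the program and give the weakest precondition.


Working backward. After the program, the postcondition v < 3*v must hold; in canonical form it is 2*v > 0.
Before v := v + 4: 2*v > -8
Then branch requires (a[0] <= -4 ==> 6*z > -16) && ((!(a[0] <= -4)) ==> 2*v > -8); else branch requires ((3*a[v] < 3*z - 9 && a[z] >= 2) ==> 2*v > -8) && ((!(3*a[v] < 3*z - 9 && a[z] >= 2)) ==> 2*v > -8).
Before the if: ((z >= -13 && v < -8) ==> ((a[0] <= -4 ==> 6*z > -16) && ((!(a[0] <= -4)) ==> 2*v > -8))) && ((!(z >= -13 && v < -8)) ==> (((3*a[v] < 3*z - 9 && a[z] >= 2) ==> 2*v > -8) && ((!(3*a[v] < 3*z - 9 && a[z] >= 2)) ==> 2*v > -8)))
Before assert z + 9 < v - v + 8: z < -1 && ((z >= -13 && v < -8) ==> ((a[0] <= -4 ==> 6*z > -16) && ((!(a[0] <= -4)) ==> 2*v > -8))) && ((!(z >= -13 && v < -8)) ==> (((3*a[v] < 3*z - 9 && a[z] >= 2) ==> 2*v > -8) && ((!(3*a[v] < 3*z - 9 && a[z] >= 2)) ==> 2*v > -8)))
Answer: WP = z < -1 && ((z >= -13 && v < -8) ==> ((a[0] <= -4 ==> 6*z > -16) && ((!(a[0] <= -4)) ==> 2*v > -8))) && ((!(z >= -13 && v < -8)) ==> (((3*a[v] < 3*z - 9 && a[z] >= 2) ==> 2*v > -8) && ((!(3*a[v] < 3*z - 9 && a[z] >= 2)) ==> 2*v > -8)))


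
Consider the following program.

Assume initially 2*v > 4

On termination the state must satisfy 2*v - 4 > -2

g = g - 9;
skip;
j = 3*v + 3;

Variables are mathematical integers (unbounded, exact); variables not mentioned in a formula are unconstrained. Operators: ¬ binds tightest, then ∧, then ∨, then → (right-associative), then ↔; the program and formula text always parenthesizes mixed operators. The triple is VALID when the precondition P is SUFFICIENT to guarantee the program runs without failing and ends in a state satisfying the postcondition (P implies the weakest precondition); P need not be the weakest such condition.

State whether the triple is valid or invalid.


Working backward. After the program, the postcondition 2*v - 4 > -2 must hold; in canonical form it is 2*v > 2.
Before j := 3*v + 3: 2*v > 2
Before skip: 2*v > 2
Before g := g - 9: 2*v > 2
The weakest precondition is 2*v > 2.
Check whether 2*v > 4 implies it.
Every state satisfying the precondition satisfies the weakest precondition: the implication holds.
Answer: valid


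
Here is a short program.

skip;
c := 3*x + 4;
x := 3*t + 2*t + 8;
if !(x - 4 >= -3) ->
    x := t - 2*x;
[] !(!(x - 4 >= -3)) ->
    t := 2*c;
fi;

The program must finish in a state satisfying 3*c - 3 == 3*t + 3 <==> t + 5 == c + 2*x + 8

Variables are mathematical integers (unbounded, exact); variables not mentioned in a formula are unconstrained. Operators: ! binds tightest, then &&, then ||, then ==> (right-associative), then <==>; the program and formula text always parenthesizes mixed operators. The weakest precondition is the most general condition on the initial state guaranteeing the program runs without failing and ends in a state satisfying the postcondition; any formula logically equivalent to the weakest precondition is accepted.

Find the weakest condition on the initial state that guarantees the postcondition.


Working backward. After the program, the postcondition 3*c - 3 == 3*t + 3 <==> t + 5 == c + 2*x + 8 must hold; in canonical form it is 3*c == 3*t + 6 <==> t == c + 2*x + 3.
Then branch requires 3*c == 3*t + 6 <==> 4*x == c + t + 3; else branch requires 3*c == -6 <==> c == 2*x + 3.
Before the if: ((!(x >= 1)) ==> (3*c == 3*t + 6 <==> 4*x == c + t + 3)) && (x >= 1 ==> (3*c == -6 <==> c == 2*x + 3))
Before x := 3*t + 2*t + 8: ((!(5*t >= -7)) ==> (3*c == 3*t + 6 <==> 19*t == c - 29)) && (5*t >= -7 ==> (3*c == -6 <==> c == 10*t + 19))
Before c := 3*x + 4: ((!(5*t >= -7)) ==> (9*x == 3*t - 6 <==> 19*t == 3*x - 25)) && (5*t >= -7 ==> (9*x == -18 <==> 3*x == 10*t + 15))
Before skip: ((!(5*t >= -7)) ==> (9*x == 3*t - 6 <==> 19*t == 3*x - 25)) && (5*t >= -7 ==> (9*x == -18 <==> 3*x == 10*t + 15))
Answer: WP = ((!(5*t >= -7)) ==> (9*x == 3*t - 6 <==> 19*t == 3*x - 25)) && (5*t >= -7 ==> (9*x == -18 <==> 3*x == 10*t + 15))


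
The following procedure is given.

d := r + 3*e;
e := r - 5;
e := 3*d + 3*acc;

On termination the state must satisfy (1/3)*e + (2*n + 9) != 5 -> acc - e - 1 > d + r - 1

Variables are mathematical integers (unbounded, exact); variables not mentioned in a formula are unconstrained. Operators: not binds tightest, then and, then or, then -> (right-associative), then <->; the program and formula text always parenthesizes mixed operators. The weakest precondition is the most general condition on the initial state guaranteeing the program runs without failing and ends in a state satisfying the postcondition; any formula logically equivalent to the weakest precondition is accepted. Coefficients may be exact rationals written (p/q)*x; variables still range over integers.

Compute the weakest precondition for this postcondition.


Working backward. After the program, the postcondition (1/3)*e + (2*n + 9) != 5 -> acc - e - 1 > d + r - 1 must hold; in canonical form it is (1/3)*e + 2*n != -4 -> acc > d + e + r.
Before e := 3*d + 3*acc: acc + d + 2*n != -4 -> 2*acc + 4*d + r < 0
Before e := r - 5: acc + d + 2*n != -4 -> 2*acc + 4*d + r < 0
Before d := r + 3*e: acc + 3*e + 2*n + r != -4 -> 2*acc + 12*e + 5*r < 0
Answer: WP = acc + 3*e + 2*n + r != -4 -> 2*acc + 12*e + 5*r < 0


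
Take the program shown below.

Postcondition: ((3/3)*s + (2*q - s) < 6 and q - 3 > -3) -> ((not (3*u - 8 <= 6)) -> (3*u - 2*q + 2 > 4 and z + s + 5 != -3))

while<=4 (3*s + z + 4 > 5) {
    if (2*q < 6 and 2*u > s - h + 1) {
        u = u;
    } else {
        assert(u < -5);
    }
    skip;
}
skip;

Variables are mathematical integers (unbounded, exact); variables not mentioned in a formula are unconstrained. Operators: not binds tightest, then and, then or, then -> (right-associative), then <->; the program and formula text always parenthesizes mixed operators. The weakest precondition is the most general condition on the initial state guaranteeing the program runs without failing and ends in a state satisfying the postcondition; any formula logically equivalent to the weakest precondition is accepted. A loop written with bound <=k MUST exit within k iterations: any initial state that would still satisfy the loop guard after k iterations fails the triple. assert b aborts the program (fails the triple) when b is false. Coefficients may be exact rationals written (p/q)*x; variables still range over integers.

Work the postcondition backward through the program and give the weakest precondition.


Working backward. After the program, the postcondition ((3/3)*s + (2*q - s) < 6 and q - 3 > -3) -> ((not (3*u - 8 <= 6)) -> (3*u - 2*q + 2 > 4 and z + s + 5 != -3)) must hold; in canonical form it is (2*q < 6 and q > 0) -> ((not (3*u <= 14)) -> (3*u > 2*q + 2 and s + z != -8)).
Before skip: (2*q < 6 and q > 0) -> ((not (3*u <= 14)) -> (3*u > 2*q + 2 and s + z != -8))
Before the loop (bound <=4), unroll the exhaustion recursion (WP_0 = exit-now case; WP_j = one more guarded iteration, up to j = 4):
  WP_0: (not (3*s + z > 1)) and ((2*q < 6 and q > 0) -> ((not (3*u <= 14)) -> (3*u > 2*q + 2 and s + z != -8)))
  WP_1: (3*s + z > 1 -> (((2*q < 6 and h + 2*u > s + 1) -> ((not (3*s + z > 1)) and ((2*q < 6 and q > 0) -> ((not (3*u <= 14)) -> (3*u > 2*q + 2 and s + z != -8))))) and ((not (2*q < 6 and h + 2*u > s + 1)) -> (u < -5 and (not (3*s + z > 1)) and ((2*q < 6 and q > 0) -> ((not (3*u <= 14)) -> (3*u > 2*q + 2 and s + z != -8))))))) and ((not (3*s + z > 1)) -> ((2*q < 6 and q > 0) -> ((not (3*u <= 14)) -> (3*u > 2*q + 2 and s + z != -8))))
  WP_2: (3*s + z > 1 -> (((2*q < 6 and h + 2*u > s + 1) -> ((3*s + z > 1 -> (((2*q < 6 and h + 2*u > s + 1) -> ((not (3*s + z > 1)) and ((2*q < 6 and q > 0) -> ((not (3*u <= 14)) -> (3*u > 2*q + 2 and s + z != -8))))) and ((not (2*q < 6 and h + 2*u > s + 1)) -> (u < -5 and (not (3*s + z > 1)) and ((2*q < 6 and q > 0) -> ((not (3*u <= 14)) -> (3*u > 2*q + 2 and s + z != -8))))))) and ((not (3*s + z > 1)) -> ((2*q < 6 and q > 0) -> ((not (3*u <= 14)) -> (3*u > 2*q + 2 and s + z != -8)))))) and ((not (2*q < 6 and h + 2*u > s + 1)) -> (u < -5 and (3*s + z > 1 -> (((2*q < 6 and h + 2*u > s + 1) -> ((not (3*s + z > 1)) and ((2*q < 6 and q > 0) -> ((not (3*u <= 14)) -> (3*u > 2*q + 2 and s + z != -8))))) and ((not (2*q < 6 and h + 2*u > s + 1)) -> (u < -5 and (not (3*s + z > 1)) and ((2*q < 6 and q > 0) -> ((not (3*u <= 14)) -> (3*u > 2*q + 2 and s + z != -8))))))) and ((not (3*s + z > 1)) -> ((2*q < 6 and q > 0) -> ((not (3*u <= 14)) -> (3*u > 2*q + 2 and s + z != -8)))))))) and ((not (3*s + z > 1)) -> ((2*q < 6 and q > 0) -> ((not (3*u <= 14)) -> (3*u > 2*q + 2 and s + z != -8))))
  WP_3: (3*s + z > 1 -> (((2*q < 6 and h + 2*u > s + 1) -> ((3*s + z > 1 -> (((2*q < 6 and h + 2*u > s + 1) -> ((3*s + z > 1 -> (((2*q < 6 and h + 2*u > s + 1) -> ((not (3*s + z > 1)) and ((2*q < 6 and q > 0) -> ((not (3*u <= 14)) -> (3*u > 2*q + 2 and s + z != -8))))) and ((not (2*q < 6 and h + 2*u > s + 1)) -> (u < -5 and (not (3*s + z > 1)) and ((2*q < 6 and q > 0) -> ((not (3*u <= 14)) -> (3*u > 2*q + 2 and s + z != -8))))))) and ((not (3*s + z > 1)) -> ((2*q < 6 and q > 0) -> ((not (3*u <= 14)) -> (3*u > 2*q + 2 and s + z != -8)))))) and ((not (2*q < 6 and h + 2*u > s + 1)) -> (u < -5 and (3*s + z > 1 -> (((2*q < 6 and h + 2*u > s + 1) -> ((not (3*s + z > 1)) and ((2*q < 6 and q > 0) -> ((not (3*u <= 14)) -> (3*u > 2*q + 2 and s + z != -8))))) and ((not (2*q < 6 and h + 2*u > s + 1)) -> (u < -5 and (not (3*s + z > 1)) and ((2*q < 6 and q > 0) -> ((not (3*u <= 14)) -> (3*u > 2*q + 2 and s + z != -8))))))) and ((not (3*s + z > 1)) -> ((2*q < 6 and q > 0) -> ((not (3*u <= 14)) -> (3*u > 2*q + 2 and s + z != -8)))))))) and ((not (3*s + z > 1)) -> ((2*q < 6 and q > 0) -> ((not (3*u <= 14)) -> (3*u > 2*q + 2 and s + z != -8)))))) and ((not (2*q < 6 and h + 2*u > s + 1)) -> (u < -5 and (3*s + z > 1 -> (((2*q < 6 and h + 2*u > s + 1) -> ((3*s + z > 1 -> (((2*q < 6 and h + 2*u > s + 1) -> ((not (3*s + z > 1)) and ((2*q < 6 and q > 0) -> ((not (3*u <= 14)) -> (3*u > 2*q + 2 and s + z != -8))))) and ((not (2*q < 6 and h + 2*u > s + 1)) -> (u < -5 and (not (3*s + z > 1)) and ((2*q < 6 and q > 0) -> ((not (3*u <= 14)) -> (3*u > 2*q + 2 and s + z != -8))))))) and ((not (3*s + z > 1)) -> ((2*q < 6 and q > 0) -> ((not (3*u <= 14)) -> (3*u > 2*q + 2 and s + z != -8)))))) and ((not (2*q < 6 and h + 2*u > s + 1)) -> (u < -5 and (3*s + z > 1 -> (((2*q < 6 and h + 2*u > s + 1) -> ((not (3*s + z > 1)) and ((2*q < 6 and q > 0) -> ((not (3*u <= 14)) -> (3*u > 2*q + 2 and s + z != -8))))) and ((not (2*q < 6 and h + 2*u > s + 1)) -> (u < -5 and (not (3*s + z > 1)) and ((2*q < 6 and q > 0) -> ((not (3*u <= 14)) -> (3*u > 2*q + 2 and s + z != -8))))))) and ((not (3*s + z > 1)) -> ((2*q < 6 and q > 0) -> ((not (3*u <= 14)) -> (3*u > 2*q + 2 and s + z != -8)))))))) and ((not (3*s + z > 1)) -> ((2*q < 6 and q > 0) -> ((not (3*u <= 14)) -> (3*u > 2*q + 2 and s + z != -8)))))))) and ((not (3*s + z > 1)) -> ((2*q < 6 and q > 0) -> ((not (3*u <= 14)) -> (3*u > 2*q + 2 and s + z != -8))))
  WP_4: (3*s + z > 1 -> (((2*q < 6 and h + 2*u > s + 1) -> ((3*s + z > 1 -> (((2*q < 6 and h + 2*u > s + 1) -> ((3*s + z > 1 -> (((2*q < 6 and h + 2*u > s + 1) -> ((3*s + z > 1 -> (((2*q < 6 and h + 2*u > s + 1) -> ((not (3*s + z > 1)) and ((2*q < 6 and q > 0) -> ((not (3*u <= 14)) -> (3*u > 2*q + 2 and s + z != -8))))) and ((not (2*q < 6 and h + 2*u > s + 1)) -> (u < -5 and (not (3*s + z > 1)) and ((2*q < 6 and q > 0) -> ((not (3*u <= 14)) -> (3*u > 2*q + 2 and s + z != -8))))))) and ((not (3*s + z > 1)) -> ((2*q < 6 and q > 0) -> ((not (3*u <= 14)) -> (3*u > 2*q + 2 and s + z != -8)))))) and ((not (2*q < 6 and h + 2*u > s + 1)) -> (u < -5 and (3*s + z > 1 -> (((2*q < 6 and h + 2*u > s + 1) -> ((not (3*s + z > 1)) and ((2*q < 6 and q > 0) -> ((not (3*u <= 14)) -> (3*u > 2*q + 2 and s + z != -8))))) and ((not (2*q < 6 and h + 2*u > s + 1)) -> (u < -5 and (not (3*s + z > 1)) and ((2*q < 6 and q > 0) -> ((not (3*u <= 14)) -> (3*u > 2*q + 2 and s + z != -8))))))) and ((not (3*s + z > 1)) -> ((2*q < 6 and q > 0) -> ((not (3*u <= 14)) -> (3*u > 2*q + 2 and s + z != -8)))))))) and ((not (3*s + z > 1)) -> ((2*q < 6 and q > 0) -> ((not (3*u <= 14)) -> (3*u > 2*q + 2 and s + z != -8)))))) and ((not (2*q < 6 and h + 2*u > s + 1)) -> (u < -5 and (3*s + z > 1 -> (((2*q < 6 and h + 2*u > s + 1) -> ((3*s + z > 1 -> (((2*q < 6 and h + 2*u > s + 1) -> ((not (3*s + z > 1)) and ((2*q < 6 and q > 0) -> ((not (3*u <= 14)) -> (3*u > 2*q + 2 and s + z != -8))))) and ((not (2*q < 6 and h + 2*u > s + 1)) -> (u < -5 and (not (3*s + z > 1)) and ((2*q < 6 and q > 0) -> ((not (3*u <= 14)) -> (3*u > 2*q + 2 and s + z != -8))))))) and ((not (3*s + z > 1)) -> ((2*q < 6 and q > 0) -> ((not (3*u <= 14)) -> (3*u > 2*q + 2 and s + z != -8)))))) and ((not (2*q < 6 and h + 2*u > s + 1)) -> (u < -5 and (3*s + z > 1 -> (((2*q < 6 and h + 2*u > s + 1) -> ((not (3*s + z > 1)) and ((2*q < 6 and q > 0) -> ((not (3*u <= 14)) -> (3*u > 2*q + 2 and s + z != -8))))) and ((not (2*q < 6 and h + 2*u > s + 1)) -> (u < -5 and (not (3*s + z > 1)) and ((2*q < 6 and q > 0) -> ((not (3*u <= 14)) -> (3*u > 2*q + 2 and s + z != -8))))))) and ((not (3*s + z > 1)) -> ((2*q < 6 and q > 0) -> ((not (3*u <= 14)) -> (3*u > 2*q + 2 and s + z != -8)))))))) and ((not (3*s + z > 1)) -> ((2*q < 6 and q > 0) -> ((not (3*u <= 14)) -> (3*u > 2*q + 2 and s + z != -8)))))))) and ((not (3*s + z > 1)) -> ((2*q < 6 and q > 0) -> ((not (3*u <= 14)) -> (3*u > 2*q + 2 and s + z != -8)))))) and ((not (2*q < 6 and h + 2*u > s + 1)) -> (u < -5 and (3*s + z > 1 -> (((2*q < 6 and h + 2*u > s + 1) -> ((3*s + z > 1 -> (((2*q < 6 and h + 2*u > s + 1) -> ((3*s + z > 1 -> (((2*q < 6 and h + 2*u > s + 1) -> ((not (3*s + z > 1)) and ((2*q < 6 and q > 0) -> ((not (3*u <= 14)) -> (3*u > 2*q + 2 and s + z != -8))))) and ((not (2*q < 6 and h + 2*u > s + 1)) -> (u < -5 and (not (3*s + z > 1)) and ((2*q < 6 and q > 0) -> ((not (3*u <= 14)) -> (3*u > 2*q + 2 and s + z != -8))))))) and ((not (3*s + z > 1)) -> ((2*q < 6 and q > 0) -> ((not (3*u <= 14)) -> (3*u > 2*q + 2 and s + z != -8)))))) and ((not (2*q < 6 and h + 2*u > s + 1)) -> (u < -5 and (3*s + z > 1 -> (((2*q < 6 and h + 2*u > s + 1) -> ((not (3*s + z > 1)) and ((2*q < 6 and q > 0) -> ((not (3*u <= 14)) -> (3*u > 2*q + 2 and s + z != -8))))) and ((not (2*q < 6 and h + 2*u > s + 1)) -> (u < -5 and (not (3*s + z > 1)) and ((2*q < 6 and q > 0) -> ((not (3*u <= 14)) -> (3*u > 2*q + 2 and s + z != -8))))))) and ((not (3*s + z > 1)) -> ((2*q < 6 and q > 0) -> ((not (3*u <= 14)) -> (3*u > 2*q + 2 and s + z != -8)))))))) and ((not (3*s + z > 1)) -> ((2*q < 6 and q > 0) -> ((not (3*u <= 14)) -> (3*u > 2*q + 2 and s + z != -8)))))) and ((not (2*q < 6 and h + 2*u > s + 1)) -> (u < -5 and (3*s + z > 1 -> (((2*q < 6 and h + 2*u > s + 1) -> ((3*s + z > 1 -> (((2*q < 6 and h + 2*u > s + 1) -> ((not (3*s + z > 1)) and ((2*q < 6 and q > 0) -> ((not (3*u <= 14)) -> (3*u > 2*q + 2 and s + z != -8))))) and ((not (2*q < 6 and h + 2*u > s + 1)) -> (u < -5 and (not (3*s + z > 1)) and ((2*q < 6 and q > 0) -> ((not (3*u <= 14)) -> (3*u > 2*q + 2 and s + z != -8))))))) and ((not (3*s + z > 1)) -> ((2*q < 6 and q > 0) -> ((not (3*u <= 14)) -> (3*u > 2*q + 2 and s + z != -8)))))) and ((not (2*q < 6 and h + 2*u > s + 1)) -> (u < -5 and (3*s + z > 1 -> (((2*q < 6 and h + 2*u > s + 1) -> ((not (3*s + z > 1)) and ((2*q < 6 and q > 0) -> ((not (3*u <= 14)) -> (3*u > 2*q + 2 and s + z != -8))))) and ((not (2*q < 6 and h + 2*u > s + 1)) -> (u < -5 and (not (3*s + z > 1)) and ((2*q < 6 and q > 0) -> ((not (3*u <= 14)) -> (3*u > 2*q + 2 and s + z != -8))))))) and ((not (3*s + z > 1)) -> ((2*q < 6 and q > 0) -> ((not (3*u <= 14)) -> (3*u > 2*q + 2 and s + z != -8)))))))) and ((not (3*s + z > 1)) -> ((2*q < 6 and q > 0) -> ((not (3*u <= 14)) -> (3*u > 2*q + 2 and s + z != -8)))))))) and ((not (3*s + z > 1)) -> ((2*q < 6 and q > 0) -> ((not (3*u <= 14)) -> (3*u > 2*q + 2 and s + z != -8)))))))) and ((not (3*s + z > 1)) -> ((2*q < 6 and q > 0) -> ((not (3*u <= 14)) -> (3*u > 2*q + 2 and s + z != -8))))
So before the loop: (3*s + z > 1 -> (((2*q < 6 and h + 2*u > s + 1) -> ((3*s + z > 1 -> (((2*q < 6 and h + 2*u > s + 1) -> ((3*s + z > 1 -> (((2*q < 6 and h + 2*u > s + 1) -> ((3*s + z > 1 -> (((2*q < 6 and h + 2*u > s + 1) -> ((not (3*s + z > 1)) and ((2*q < 6 and q > 0) -> ((not (3*u <= 14)) -> (3*u > 2*q + 2 and s + z != -8))))) and ((not (2*q < 6 and h + 2*u > s + 1)) -> (u < -5 and (not (3*s + z > 1)) and ((2*q < 6 and q > 0) -> ((not (3*u <= 14)) -> (3*u > 2*q + 2 and s + z != -8))))))) and ((not (3*s + z > 1)) -> ((2*q < 6 and q > 0) -> ((not (3*u <= 14)) -> (3*u > 2*q + 2 and s + z != -8)))))) and ((not (2*q < 6 and h + 2*u > s + 1)) -> (u < -5 and (3*s + z > 1 -> (((2*q < 6 and h + 2*u > s + 1) -> ((not (3*s + z > 1)) and ((2*q < 6 and q > 0) -> ((not (3*u <= 14)) -> (3*u > 2*q + 2 and s + z != -8))))) and ((not (2*q < 6 and h + 2*u > s + 1)) -> (u < -5 and (not (3*s + z > 1)) and ((2*q < 6 and q > 0) -> ((not (3*u <= 14)) -> (3*u > 2*q + 2 and s + z != -8))))))) and ((not (3*s + z > 1)) -> ((2*q < 6 and q > 0) -> ((not (3*u <= 14)) -> (3*u > 2*q + 2 and s + z != -8)))))))) and ((not (3*s + z > 1)) -> ((2*q < 6 and q > 0) -> ((not (3*u <= 14)) -> (3*u > 2*q + 2 and s + z != -8)))))) and ((not (2*q < 6 and h + 2*u > s + 1)) -> (u < -5 and (3*s + z > 1 -> (((2*q < 6 and h + 2*u > s + 1) -> ((3*s + z > 1 -> (((2*q < 6 and h + 2*u > s + 1) -> ((not (3*s + z > 1)) and ((2*q < 6 and q > 0) -> ((not (3*u <= 14)) -> (3*u > 2*q + 2 and s + z != -8))))) and ((not (2*q < 6 and h + 2*u > s + 1)) -> (u < -5 and (not (3*s + z > 1)) and ((2*q < 6 and q > 0) -> ((not (3*u <= 14)) -> (3*u > 2*q + 2 and s + z != -8))))))) and ((not (3*s + z > 1)) -> ((2*q < 6 and q > 0) -> ((not (3*u <= 14)) -> (3*u > 2*q + 2 and s + z != -8)))))) and ((not (2*q < 6 and h + 2*u > s + 1)) -> (u < -5 and (3*s + z > 1 -> (((2*q < 6 and h + 2*u > s + 1) -> ((not (3*s + z > 1)) and ((2*q < 6 and q > 0) -> ((not (3*u <= 14)) -> (3*u > 2*q + 2 and s + z != -8))))) and ((not (2*q < 6 and h + 2*u > s + 1)) -> (u < -5 and (not (3*s + z > 1)) and ((2*q < 6 and q > 0) -> ((not (3*u <= 14)) -> (3*u > 2*q + 2 and s + z != -8))))))) and ((not (3*s + z > 1)) -> ((2*q < 6 and q > 0) -> ((not (3*u <= 14)) -> (3*u > 2*q + 2 and s + z != -8)))))))) and ((not (3*s + z > 1)) -> ((2*q < 6 and q > 0) -> ((not (3*u <= 14)) -> (3*u > 2*q + 2 and s + z != -8)))))))) and ((not (3*s + z > 1)) -> ((2*q < 6 and q > 0) -> ((not (3*u <= 14)) -> (3*u > 2*q + 2 and s + z != -8)))))) and ((not (2*q < 6 and h + 2*u > s + 1)) -> (u < -5 and (3*s + z > 1 -> (((2*q < 6 and h + 2*u > s + 1) -> ((3*s + z > 1 -> (((2*q < 6 and h + 2*u > s + 1) -> ((3*s + z > 1 -> (((2*q < 6 and h + 2*u > s + 1) -> ((not (3*s + z > 1)) and ((2*q < 6 and q > 0) -> ((not (3*u <= 14)) -> (3*u > 2*q + 2 and s + z != -8))))) and ((not (2*q < 6 and h + 2*u > s + 1)) -> (u < -5 and (not (3*s + z > 1)) and ((2*q < 6 and q > 0) -> ((not (3*u <= 14)) -> (3*u > 2*q + 2 and s + z != -8))))))) and ((not (3*s + z > 1)) -> ((2*q < 6 and q > 0) -> ((not (3*u <= 14)) -> (3*u > 2*q + 2 and s + z != -8)))))) and ((not (2*q < 6 and h + 2*u > s + 1)) -> (u < -5 and (3*s + z > 1 -> (((2*q < 6 and h + 2*u > s + 1) -> ((not (3*s + z > 1)) and ((2*q < 6 and q > 0) -> ((not (3*u <= 14)) -> (3*u > 2*q + 2 and s + z != -8))))) and ((not (2*q < 6 and h + 2*u > s + 1)) -> (u < -5 and (not (3*s + z > 1)) and ((2*q < 6 and q > 0) -> ((not (3*u <= 14)) -> (3*u > 2*q + 2 and s + z != -8))))))) and ((not (3*s + z > 1)) -> ((2*q < 6 and q > 0) -> ((not (3*u <= 14)) -> (3*u > 2*q + 2 and s + z != -8)))))))) and ((not (3*s + z > 1)) -> ((2*q < 6 and q > 0) -> ((not (3*u <= 14)) -> (3*u > 2*q + 2 and s + z != -8)))))) and ((not (2*q < 6 and h + 2*u > s + 1)) -> (u < -5 and (3*s + z > 1 -> (((2*q < 6 and h + 2*u > s + 1) -> ((3*s + z > 1 -> (((2*q < 6 and h + 2*u > s + 1) -> ((not (3*s + z > 1)) and ((2*q < 6 and q > 0) -> ((not (3*u <= 14)) -> (3*u > 2*q + 2 and s + z != -8))))) and ((not (2*q < 6 and h + 2*u > s + 1)) -> (u < -5 and (not (3*s + z > 1)) and ((2*q < 6 and q > 0) -> ((not (3*u <= 14)) -> (3*u > 2*q + 2 and s + z != -8))))))) and ((not (3*s + z > 1)) -> ((2*q < 6 and q > 0) -> ((not (3*u <= 14)) -> (3*u > 2*q + 2 and s + z != -8)))))) and ((not (2*q < 6 and h + 2*u > s + 1)) -> (u < -5 and (3*s + z > 1 -> (((2*q < 6 and h + 2*u > s + 1) -> ((not (3*s + z > 1)) and ((2*q < 6 and q > 0) -> ((not (3*u <= 14)) -> (3*u > 2*q + 2 and s + z != -8))))) and ((not (2*q < 6 and h + 2*u > s + 1)) -> (u < -5 and (not (3*s + z > 1)) and ((2*q < 6 and q > 0) -> ((not (3*u <= 14)) -> (3*u > 2*q + 2 and s + z != -8))))))) and ((not (3*s + z > 1)) -> ((2*q < 6 and q > 0) -> ((not (3*u <= 14)) -> (3*u > 2*q + 2 and s + z != -8)))))))) and ((not (3*s + z > 1)) -> ((2*q < 6 and q > 0) -> ((not (3*u <= 14)) -> (3*u > 2*q + 2 and s + z != -8)))))))) and ((not (3*s + z > 1)) -> ((2*q < 6 and q > 0) -> ((not (3*u <= 14)) -> (3*u > 2*q + 2 and s + z != -8)))))))) and ((not (3*s + z > 1)) -> ((2*q < 6 and q > 0) -> ((not (3*u <= 14)) -> (3*u > 2*q + 2 and s + z != -8))))
Answer: WP = (3*s + z > 1 -> (((2*q < 6 and h + 2*u > s + 1) -> ((3*s + z > 1 -> (((2*q < 6 and h + 2*u > s + 1) -> ((3*s + z > 1 -> (((2*q < 6 and h + 2*u > s + 1) -> ((3*s + z > 1 -> (((2*q < 6 and h + 2*u > s + 1) -> ((not (3*s + z > 1)) and ((2*q < 6 and q > 0) -> ((not (3*u <= 14)) -> (3*u > 2*q + 2 and s + z != -8))))) and ((not (2*q < 6 and h + 2*u > s + 1)) -> (u < -5 and (not (3*s + z > 1)) and ((2*q < 6 and q > 0) -> ((not (3*u <= 14)) -> (3*u > 2*q + 2 and s + z != -8))))))) and ((not (3*s + z > 1)) -> ((2*q < 6 and q > 0) -> ((not (3*u <= 14)) -> (3*u > 2*q + 2 and s + z != -8)))))) and ((not (2*q < 6 and h + 2*u > s + 1)) -> (u < -5 and (3*s + z > 1 -> (((2*q < 6 and h + 2*u > s + 1) -> ((not (3*s + z > 1)) and ((2*q < 6 and q > 0) -> ((not (3*u <= 14)) -> (3*u > 2*q + 2 and s + z != -8))))) and ((not (2*q < 6 and h + 2*u > s + 1)) -> (u < -5 and (not (3*s + z > 1)) and ((2*q < 6 and q > 0) -> ((not (3*u <= 14)) -> (3*u > 2*q + 2 and s + z != -8))))))) and ((not (3*s + z > 1)) -> ((2*q < 6 and q > 0) -> ((not (3*u <= 14)) -> (3*u > 2*q + 2 and s + z != -8)))))))) and ((not (3*s + z > 1)) -> ((2*q < 6 and q > 0) -> ((not (3*u <= 14)) -> (3*u > 2*q + 2 and s + z != -8)))))) and ((not (2*q < 6 and h + 2*u > s + 1)) -> (u < -5 and (3*s + z > 1 -> (((2*q < 6 and h + 2*u > s + 1) -> ((3*s + z > 1 -> (((2*q < 6 and h + 2*u > s + 1) -> ((not (3*s + z > 1)) and ((2*q < 6 and q > 0) -> ((not (3*u <= 14)) -> (3*u > 2*q + 2 and s + z != -8))))) and ((not (2*q < 6 and h + 2*u > s + 1)) -> (u < -5 and (not (3*s + z > 1)) and ((2*q < 6 and q > 0) -> ((not (3*u <= 14)) -> (3*u > 2*q + 2 and s + z != -8))))))) and ((not (3*s + z > 1)) -> ((2*q < 6 and q > 0) -> ((not (3*u <= 14)) -> (3*u > 2*q + 2 and s + z != -8)))))) and ((not (2*q < 6 and h + 2*u > s + 1)) -> (u < -5 and (3*s + z > 1 -> (((2*q < 6 and h + 2*u > s + 1) -> ((not (3*s + z > 1)) and ((2*q < 6 and q > 0) -> ((not (3*u <= 14)) -> (3*u > 2*q + 2 and s + z != -8))))) and ((not (2*q < 6 and h + 2*u > s + 1)) -> (u < -5 and (not (3*s + z > 1)) and ((2*q < 6 and q > 0) -> ((not (3*u <= 14)) -> (3*u > 2*q + 2 and s + z != -8))))))) and ((not (3*s + z > 1)) -> ((2*q < 6 and q > 0) -> ((not (3*u <= 14)) -> (3*u > 2*q + 2 and s + z != -8)))))))) and ((not (3*s + z > 1)) -> ((2*q < 6 and q > 0) -> ((not (3*u <= 14)) -> (3*u > 2*q + 2 and s + z != -8)))))))) and ((not (3*s + z > 1)) -> ((2*q < 6 and q > 0) -> ((not (3*u <= 14)) -> (3*u > 2*q + 2 and s + z != -8)))))) and ((not (2*q < 6 and h + 2*u > s + 1)) -> (u < -5 and (3*s + z > 1 -> (((2*q < 6 and h + 2*u > s + 1) -> ((3*s + z > 1 -> (((2*q < 6 and h + 2*u > s + 1) -> ((3*s + z > 1 -> (((2*q < 6 and h + 2*u > s + 1) -> ((not (3*s + z > 1)) and ((2*q < 6 and q > 0) -> ((not (3*u <= 14)) -> (3*u > 2*q + 2 and s + z != -8))))) and ((not (2*q < 6 and h + 2*u > s + 1)) -> (u < -5 and (not (3*s + z > 1)) and ((2*q < 6 and q > 0) -> ((not (3*u <= 14)) -> (3*u > 2*q + 2 and s + z != -8))))))) and ((not (3*s + z > 1)) -> ((2*q < 6 and q > 0) -> ((not (3*u <= 14)) -> (3*u > 2*q + 2 and s + z != -8)))))) and ((not (2*q < 6 and h + 2*u > s + 1)) -> (u < -5 and (3*s + z > 1 -> (((2*q < 6 and h + 2*u > s + 1) -> ((not (3*s + z > 1)) and ((2*q < 6 and q > 0) -> ((not (3*u <= 14)) -> (3*u > 2*q + 2 and s + z != -8))))) and ((not (2*q < 6 and h + 2*u > s + 1)) -> (u < -5 and (not (3*s + z > 1)) and ((2*q < 6 and q > 0) -> ((not (3*u <= 14)) -> (3*u > 2*q + 2 and s + z != -8))))))) and ((not (3*s + z > 1)) -> ((2*q < 6 and q > 0) -> ((not (3*u <= 14)) -> (3*u > 2*q + 2 and s + z != -8)))))))) and ((not (3*s + z > 1)) -> ((2*q < 6 and q > 0) -> ((not (3*u <= 14)) -> (3*u > 2*q + 2 and s + z != -8)))))) and ((not (2*q < 6 and h + 2*u > s + 1)) -> (u < -5 and (3*s + z > 1 -> (((2*q < 6 and h + 2*u > s + 1) -> ((3*s + z > 1 -> (((2*q < 6 and h + 2*u > s + 1) -> ((not (3*s + z > 1)) and ((2*q < 6 and q > 0) -> ((not (3*u <= 14)) -> (3*u > 2*q + 2 and s + z != -8))))) and ((not (2*q < 6 and h + 2*u > s + 1)) -> (u < -5 and (not (3*s + z > 1)) and ((2*q < 6 and q > 0) -> ((not (3*u <= 14)) -> (3*u > 2*q + 2 and s + z != -8))))))) and ((not (3*s + z > 1)) -> ((2*q < 6 and q > 0) -> ((not (3*u <= 14)) -> (3*u > 2*q + 2 and s + z != -8)))))) and ((not (2*q < 6 and h + 2*u > s + 1)) -> (u < -5 and (3*s + z > 1 -> (((2*q < 6 and h + 2*u > s + 1) -> ((not (3*s + z > 1)) and ((2*q < 6 and q > 0) -> ((not (3*u <= 14)) -> (3*u > 2*q + 2 and s + z != -8))))) and ((not (2*q < 6 and h + 2*u > s + 1)) -> (u < -5 and (not (3*s + z > 1)) and ((2*q < 6 and q > 0) -> ((not (3*u <= 14)) -> (3*u > 2*q + 2 and s + z != -8))))))) and ((not (3*s + z > 1)) -> ((2*q < 6 and q > 0) -> ((not (3*u <= 14)) -> (3*u > 2*q + 2 and s + z != -8)))))))) and ((not (3*s + z > 1)) -> ((2*q < 6 and q > 0) -> ((not (3*u <= 14)) -> (3*u > 2*q + 2 and s + z != -8)))))))) and ((not (3*s + z > 1)) -> ((2*q < 6 and q > 0) -> ((not (3*u <= 14)) -> (3*u > 2*q + 2 and s + z != -8)))))))) and ((not (3*s + z > 1)) -> ((2*q < 6 and q > 0) -> ((not (3*u <= 14)) -> (3*u > 2*q + 2 and s + z != -8))))


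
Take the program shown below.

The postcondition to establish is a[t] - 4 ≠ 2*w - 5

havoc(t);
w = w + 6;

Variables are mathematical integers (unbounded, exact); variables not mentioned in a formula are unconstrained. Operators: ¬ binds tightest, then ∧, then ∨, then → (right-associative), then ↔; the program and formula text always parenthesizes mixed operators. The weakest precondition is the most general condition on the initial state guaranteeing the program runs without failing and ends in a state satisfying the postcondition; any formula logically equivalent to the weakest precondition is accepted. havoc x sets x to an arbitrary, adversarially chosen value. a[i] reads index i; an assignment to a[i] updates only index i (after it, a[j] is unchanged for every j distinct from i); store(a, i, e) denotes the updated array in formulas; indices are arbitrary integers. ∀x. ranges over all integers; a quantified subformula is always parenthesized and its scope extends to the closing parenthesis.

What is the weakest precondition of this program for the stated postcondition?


Working backward. After the program, the postcondition a[t] - 4 ≠ 2*w - 5 must hold; in canonical form it is a[t] ≠ 2*w - 1.
Before w := w + 6: a[t] ≠ 2*w + 11
Before havoc t: ∀t_1. a[t_1] ≠ 2*w + 11
Answer: WP = ∀t_1. a[t_1] ≠ 2*w + 11


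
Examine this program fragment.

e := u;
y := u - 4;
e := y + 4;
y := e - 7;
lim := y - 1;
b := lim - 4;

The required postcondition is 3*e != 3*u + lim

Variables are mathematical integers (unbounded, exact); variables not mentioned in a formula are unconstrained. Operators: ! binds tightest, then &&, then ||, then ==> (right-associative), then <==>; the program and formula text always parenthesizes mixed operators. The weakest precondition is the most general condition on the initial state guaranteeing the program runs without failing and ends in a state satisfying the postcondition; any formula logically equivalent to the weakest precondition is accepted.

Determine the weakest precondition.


Working backward. After the program, the postcondition 3*e != 3*u + lim must hold; in canonical form it is 3*e != lim + 3*u.
Before b := lim - 4: 3*e != lim + 3*u
Before lim := y - 1: 3*e != 3*u + y - 1
Before y := e - 7: 2*e != 3*u - 8
Before e := y + 4: 2*y != 3*u - 16
Before y := u - 4: u != 8
Before e := u: u != 8
Answer: WP = u != 8


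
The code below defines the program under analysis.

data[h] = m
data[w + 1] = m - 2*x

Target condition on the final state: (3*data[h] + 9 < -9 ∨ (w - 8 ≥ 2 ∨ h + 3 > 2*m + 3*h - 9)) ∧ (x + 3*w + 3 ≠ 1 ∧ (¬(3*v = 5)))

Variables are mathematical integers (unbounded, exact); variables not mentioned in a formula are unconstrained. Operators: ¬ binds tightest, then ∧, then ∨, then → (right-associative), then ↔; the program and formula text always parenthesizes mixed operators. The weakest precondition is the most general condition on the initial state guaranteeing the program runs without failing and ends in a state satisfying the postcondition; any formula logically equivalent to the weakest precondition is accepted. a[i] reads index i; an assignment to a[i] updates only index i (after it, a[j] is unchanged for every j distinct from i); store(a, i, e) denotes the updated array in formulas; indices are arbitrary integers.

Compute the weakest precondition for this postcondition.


Working backward. After the program, the postcondition (3*data[h] + 9 < -9 ∨ (w - 8 ≥ 2 ∨ h + 3 > 2*m + 3*h - 9)) ∧ (x + 3*w + 3 ≠ 1 ∧ (¬(3*v = 5))) must hold; in canonical form it is (3*data[h] < -18 ∨ w ≥ 10 ∨ 2*h + 2*m < 12) ∧ 3*w + x ≠ -2 ∧ (¬(3*v = 5)).
Before data[w + 1] := m - 2*x: (3*store(data, w + 1, m - 2*x)[h] < -18 ∨ w ≥ 10 ∨ 2*h + 2*m < 12) ∧ 3*w + x ≠ -2 ∧ (¬(3*v = 5))
Before data[h] := m: (3*store(store(data, h, m), w + 1, m - 2*x)[h] < -18 ∨ w ≥ 10 ∨ 2*h + 2*m < 12) ∧ 3*w + x ≠ -2 ∧ (¬(3*v = 5))
Answer: WP = (3*store(store(data, h, m), w + 1, m - 2*x)[h] < -18 ∨ w ≥ 10 ∨ 2*h + 2*m < 12) ∧ 3*w + x ≠ -2 ∧ (¬(3*v = 5))


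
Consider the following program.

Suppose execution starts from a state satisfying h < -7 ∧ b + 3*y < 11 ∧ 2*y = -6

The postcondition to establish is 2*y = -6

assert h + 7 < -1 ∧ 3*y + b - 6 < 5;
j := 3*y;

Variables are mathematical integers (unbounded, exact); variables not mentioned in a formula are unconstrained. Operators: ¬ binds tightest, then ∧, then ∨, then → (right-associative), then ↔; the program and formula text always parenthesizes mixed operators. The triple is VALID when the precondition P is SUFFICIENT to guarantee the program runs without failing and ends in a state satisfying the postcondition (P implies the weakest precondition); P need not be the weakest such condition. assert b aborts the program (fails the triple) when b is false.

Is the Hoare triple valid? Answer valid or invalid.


Working backward. After the program, 2*y = -6 must hold.
Before j := 3*y: 2*y = -6
Before assert h + 7 < -1 ∧ 3*y + b - 6 < 5: h < -8 ∧ b + 3*y < 11 ∧ 2*y = -6
The weakest precondition is h < -8 ∧ b + 3*y < 11 ∧ 2*y = -6.
Check whether h < -7 ∧ b + 3*y < 11 ∧ 2*y = -6 implies it.
Countermodel: at the initial state b = 19, h = -8, y = -3, the precondition holds but the weakest precondition fails.
Answer: invalid


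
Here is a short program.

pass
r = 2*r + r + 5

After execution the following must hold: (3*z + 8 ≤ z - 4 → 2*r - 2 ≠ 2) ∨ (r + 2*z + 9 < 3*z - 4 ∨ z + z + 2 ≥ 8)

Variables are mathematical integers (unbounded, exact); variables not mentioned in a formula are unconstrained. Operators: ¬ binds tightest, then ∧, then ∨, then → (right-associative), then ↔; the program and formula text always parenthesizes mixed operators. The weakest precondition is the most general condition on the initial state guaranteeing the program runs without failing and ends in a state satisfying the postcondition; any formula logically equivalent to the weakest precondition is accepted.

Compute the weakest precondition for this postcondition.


Working backward. After the program, the postcondition (3*z + 8 ≤ z - 4 → 2*r - 2 ≠ 2) ∨ (r + 2*z + 9 < 3*z - 4 ∨ z + z + 2 ≥ 8) must hold; in canonical form it is (2*z ≤ -12 → 2*r ≠ 4) ∨ r < z - 13 ∨ 2*z ≥ 6.
Before r := 2*r + r + 5: (2*z ≤ -12 → 6*r ≠ -6) ∨ 3*r < z - 18 ∨ 2*z ≥ 6
Before skip: (2*z ≤ -12 → 6*r ≠ -6) ∨ 3*r < z - 18 ∨ 2*z ≥ 6
Answer: WP = (2*z ≤ -12 → 6*r ≠ -6) ∨ 3*r < z - 18 ∨ 2*z ≥ 6


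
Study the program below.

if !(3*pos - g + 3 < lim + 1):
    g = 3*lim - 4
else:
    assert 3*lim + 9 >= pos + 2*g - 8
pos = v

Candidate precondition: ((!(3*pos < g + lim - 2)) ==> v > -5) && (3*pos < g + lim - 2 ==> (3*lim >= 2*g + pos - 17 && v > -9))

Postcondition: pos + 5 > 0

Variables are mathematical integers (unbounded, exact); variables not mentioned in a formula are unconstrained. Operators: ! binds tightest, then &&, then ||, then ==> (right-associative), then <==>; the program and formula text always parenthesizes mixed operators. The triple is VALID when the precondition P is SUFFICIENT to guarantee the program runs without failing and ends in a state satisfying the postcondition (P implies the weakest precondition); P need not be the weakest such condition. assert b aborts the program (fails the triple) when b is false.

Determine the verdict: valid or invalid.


Working backward. After the program, the postcondition pos + 5 > 0 must hold; in canonical form it is pos > -5.
Before pos := v: v > -5
Then branch requires v > -5; else branch requires 3*lim >= 2*g + pos - 17 && v > -5.
Before the if: ((!(3*pos < g + lim - 2)) ==> v > -5) && (3*pos < g + lim - 2 ==> (3*lim >= 2*g + pos - 17 && v > -5))
The weakest precondition is ((!(3*pos < g + lim - 2)) ==> v > -5) && (3*pos < g + lim - 2 ==> (3*lim >= 2*g + pos - 17 && v > -5)).
Check whether ((!(3*pos < g + lim - 2)) ==> v > -5) && (3*pos < g + lim - 2 ==> (3*lim >= 2*g + pos - 17 && v > -9)) implies it.
Countermodel: at the initial state g = 3, lim = 0, pos = 0, v = -5, the precondition holds but the weakest precondition fails.
Answer: invalid
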